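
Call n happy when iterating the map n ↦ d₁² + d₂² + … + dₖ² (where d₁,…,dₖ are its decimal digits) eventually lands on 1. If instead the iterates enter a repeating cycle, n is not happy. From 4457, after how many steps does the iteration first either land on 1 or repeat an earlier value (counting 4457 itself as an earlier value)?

10

4457 → 106
106 → 37
37 → 58
58 → 89
89 → 145
145 → 42
42 → 20
20 → 4
4 → 16
16 → 37  — 37 repeats.
That took 10 steps.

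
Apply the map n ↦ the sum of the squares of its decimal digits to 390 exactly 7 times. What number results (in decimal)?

390 → 3² + 9² + 0² = 9 + 81 + 0 = 90
90 → 9² + 0² = 81 + 0 = 81
81 → 8² + 1² = 64 + 1 = 65
65 → 6² + 5² = 36 + 25 = 61
61 → 6² + 1² = 36 + 1 = 37
37 → 3² + 7² = 9 + 49 = 58
58 → 5² + 8² = 25 + 64 = 89

89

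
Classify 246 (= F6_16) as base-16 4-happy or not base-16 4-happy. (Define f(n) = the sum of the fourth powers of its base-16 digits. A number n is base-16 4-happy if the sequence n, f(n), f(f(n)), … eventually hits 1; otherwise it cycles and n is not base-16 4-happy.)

246 = (15,6)_16 → 15⁴ + 6⁴ = 51921
51921 = (12,10,13,1)_16 → 12⁴ + 10⁴ + 13⁴ + 1⁴ = 59298
59298 = (14,7,10,2)_16 → 14⁴ + 7⁴ + 10⁴ + 2⁴ = 50833
50833 = (12,6,9,1)_16 → 12⁴ + 6⁴ + 9⁴ + 1⁴ = 28594
28594 = (6,15,11,2)_16 → 6⁴ + 15⁴ + 11⁴ + 2⁴ = 66578
66578 = (1,0,4,1,2)_16 → 1⁴ + 0⁴ + 4⁴ + 1⁴ + 2⁴ = 274
274 = (1,1,2)_16 → 1⁴ + 1⁴ + 2⁴ = 18
18 = (1,2)_16 → 1⁴ + 2⁴ = 17
17 = (1,1)_16 → 1⁴ + 1⁴ = 2
2 = (2)_16 → 2⁴ = 16
16 = (1,0)_16 → 1⁴ + 0⁴ = 1  — reached 1.

base-16 4-happy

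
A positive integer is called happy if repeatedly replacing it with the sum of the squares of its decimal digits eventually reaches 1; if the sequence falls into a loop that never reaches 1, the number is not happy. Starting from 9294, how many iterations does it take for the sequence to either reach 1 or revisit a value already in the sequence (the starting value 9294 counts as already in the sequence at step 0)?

9294 → 9² + 2² + 9² + 4² = 182
182 → 1² + 8² + 2² = 69
69 → 6² + 9² = 117
117 → 1² + 1² + 7² = 51
51 → 5² + 1² = 26
26 → 2² + 6² = 40
40 → 4² + 0² = 16
16 → 1² + 6² = 37
37 → 3² + 7² = 58
58 → 5² + 8² = 89
89 → 8² + 9² = 145
145 → 1² + 4² + 5² = 42
42 → 4² + 2² = 20
20 → 2² + 0² = 4
4 → 4² = 16  — 16 repeats.
That took 15 steps.

15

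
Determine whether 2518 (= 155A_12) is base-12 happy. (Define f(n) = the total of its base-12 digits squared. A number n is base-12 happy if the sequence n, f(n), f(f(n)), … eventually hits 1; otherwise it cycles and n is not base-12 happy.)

not base-12 happy

2518 = (1,5,5,10)_12 → 1² + 5² + 5² + 10² = 151
151 = (1,0,7)_12 → 1² + 0² + 7² = 50
50 = (4,2)_12 → 4² + 2² = 20
20 = (1,8)_12 → 1² + 8² = 65
65 = (5,5)_12 → 5² + 5² = 50  — 50 already seen; the sequence cycles without reaching 1.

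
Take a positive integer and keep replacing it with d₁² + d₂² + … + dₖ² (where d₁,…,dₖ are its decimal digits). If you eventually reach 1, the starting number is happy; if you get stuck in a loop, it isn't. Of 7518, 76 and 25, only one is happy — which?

7518

7518: 7518 → 139 → 91 → 82 → 68 → 100 → 1  — reaches 1 (happy)
76: 76 → 85 → 89 → 145 → 42 → 20 → 4 → 16 → 37 → 58 → 89  — repeats 89 (not happy)
25: 25 → 29 → 85 → 89 → 145 → 42 → 20 → 4 → 16 → 37 → 58 → 89  — repeats 89 (not happy)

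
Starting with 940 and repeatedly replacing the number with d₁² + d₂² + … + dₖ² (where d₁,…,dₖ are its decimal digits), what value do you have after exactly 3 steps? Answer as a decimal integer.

940 → 9² + 4² + 0² = 81 + 16 + 0 = 97
97 → 9² + 7² = 81 + 49 = 130
130 → 1² + 3² + 0² = 1 + 9 + 0 = 10

10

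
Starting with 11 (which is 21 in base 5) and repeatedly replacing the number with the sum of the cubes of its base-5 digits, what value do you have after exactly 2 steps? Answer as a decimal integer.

11 = (2,1)_5 → 9
9 = (1,4)_5 → 65

65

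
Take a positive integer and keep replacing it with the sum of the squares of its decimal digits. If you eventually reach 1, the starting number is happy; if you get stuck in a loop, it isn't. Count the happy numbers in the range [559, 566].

3

559: 559 → 131 → 11 → 2 → 4 → 16 → 37 → 58 → 89 → 145 → 42 → 20 → 4  — not happy
560: 560 → 61 → 37 → 58 → 89 → 145 → 42 → 20 → 4 → 16 → 37  — not happy
561: 561 → 62 → 40 → 16 → 37 → 58 → 89 → 145 → 42 → 20 → 4 → 16  — not happy
562: 562 → 65 → 61 → 37 → 58 → 89 → 145 → 42 → 20 → 4 → 16 → 37  — not happy
563: 563 → 70 → 49 → 97 → 130 → 10 → 1  — happy
564: 564 → 77 → 98 → 145 → 42 → 20 → 4 → 16 → 37 → 58 → 89 → 145  — not happy
565: 565 → 86 → 100 → 1  — happy
566: 566 → 97 → 130 → 10 → 1  — happy
happy: 563, 565, 566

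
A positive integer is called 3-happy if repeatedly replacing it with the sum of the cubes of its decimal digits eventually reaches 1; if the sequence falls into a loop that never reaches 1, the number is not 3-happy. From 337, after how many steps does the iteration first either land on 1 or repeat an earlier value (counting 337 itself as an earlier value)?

337 → 3³ + 3³ + 7³ = 397
397 → 3³ + 9³ + 7³ = 1099
1099 → 1³ + 0³ + 9³ + 9³ = 1459
1459 → 1³ + 4³ + 5³ + 9³ = 919
919 → 9³ + 1³ + 9³ = 1459  — 1459 repeats.
That took 5 steps.

5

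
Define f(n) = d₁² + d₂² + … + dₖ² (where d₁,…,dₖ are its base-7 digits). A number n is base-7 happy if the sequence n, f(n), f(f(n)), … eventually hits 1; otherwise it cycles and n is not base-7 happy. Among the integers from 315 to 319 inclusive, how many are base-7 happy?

1

315: 315 → 45 → 45  — not base-7 happy
316: 316 → 46 → 52 → 10 → 10  — not base-7 happy
317: 317 → 49 → 1  — base-7 happy
318: 318 → 54 → 26 → 34 → 52 → 10 → 10  — not base-7 happy
319: 319 → 61 → 27 → 45 → 45  — not base-7 happy
base-7 happy: 317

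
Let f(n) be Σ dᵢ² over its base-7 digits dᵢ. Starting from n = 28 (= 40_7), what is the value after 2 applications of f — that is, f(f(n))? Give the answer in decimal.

8

28 = (4,0)_7 → 16
16 = (2,2)_7 → 8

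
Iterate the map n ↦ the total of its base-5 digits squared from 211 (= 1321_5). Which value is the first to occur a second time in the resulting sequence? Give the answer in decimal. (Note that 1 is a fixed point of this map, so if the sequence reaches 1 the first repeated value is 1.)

13

211 = (1,3,2,1)_5 → 1² + 3² + 2² + 1² = 15
15 = (3,0)_5 → 3² + 0² = 9
9 = (1,4)_5 → 1² + 4² = 17
17 = (3,2)_5 → 3² + 2² = 13
13 = (2,3)_5 → 2² + 3² = 13  — 13 already appeared earlier.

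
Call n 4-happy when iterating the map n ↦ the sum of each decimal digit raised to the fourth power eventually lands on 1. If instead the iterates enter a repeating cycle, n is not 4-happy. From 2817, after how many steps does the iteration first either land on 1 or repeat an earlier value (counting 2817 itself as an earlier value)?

2817 → 2⁴ + 8⁴ + 1⁴ + 7⁴ = 6514
6514 → 6⁴ + 5⁴ + 1⁴ + 4⁴ = 2178
2178 → 2⁴ + 1⁴ + 7⁴ + 8⁴ = 6514  — 6514 repeats.
That took 3 steps.

3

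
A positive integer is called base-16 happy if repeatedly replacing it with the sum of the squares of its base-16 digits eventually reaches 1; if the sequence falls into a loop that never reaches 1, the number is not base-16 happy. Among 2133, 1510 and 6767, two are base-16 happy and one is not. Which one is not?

6767

2133: 2133 → 114 → 53 → 34 → 8 → 64 → 16 → 1  — reaches 1 (base-16 happy)
1510: 1510 → 257 → 2 → 4 → 16 → 1  — reaches 1 (base-16 happy)
6767: 6767 → 362 → 137 → 145 → 82 → 29 → 170 → 200 → 208 → 169 → 181 → 146 → 85 → 50 → 13 → 169  — repeats 169 (not base-16 happy)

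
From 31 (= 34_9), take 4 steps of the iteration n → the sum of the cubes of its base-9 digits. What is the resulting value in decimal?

31 = (3,4)_9 → 3³ + 4³ = 91
91 = (1,1,1)_9 → 1³ + 1³ + 1³ = 3
3 = (3)_9 → 3³ = 27
27 = (3,0)_9 → 3³ + 0³ = 27

27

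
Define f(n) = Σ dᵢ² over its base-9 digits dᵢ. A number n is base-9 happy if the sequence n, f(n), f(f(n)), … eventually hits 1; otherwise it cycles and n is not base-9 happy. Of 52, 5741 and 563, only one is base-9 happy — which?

52: 52 → 74 → 68 → 74  — repeats 74 (not base-9 happy)
5741: 5741 → 211 → 45 → 25 → 53 → 89 → 65 → 53  — repeats 53 (not base-9 happy)
563: 563 → 125 → 81 → 1  — reaches 1 (base-9 happy)

563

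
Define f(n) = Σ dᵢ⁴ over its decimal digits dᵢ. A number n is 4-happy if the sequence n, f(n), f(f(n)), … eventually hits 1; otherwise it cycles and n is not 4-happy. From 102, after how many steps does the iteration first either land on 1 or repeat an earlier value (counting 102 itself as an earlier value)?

102 → 17
17 → 2402
2402 → 288
288 → 8208
8208 → 8208  — 8208 repeats.
That took 5 steps.

5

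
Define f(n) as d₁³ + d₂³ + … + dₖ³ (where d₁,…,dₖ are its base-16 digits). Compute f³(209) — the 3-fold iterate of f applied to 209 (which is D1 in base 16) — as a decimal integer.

209 = (13,1)_16 → 13³ + 1³ = 2198
2198 = (8,9,6)_16 → 8³ + 9³ + 6³ = 1457
1457 = (5,11,1)_16 → 5³ + 11³ + 1³ = 1457

1457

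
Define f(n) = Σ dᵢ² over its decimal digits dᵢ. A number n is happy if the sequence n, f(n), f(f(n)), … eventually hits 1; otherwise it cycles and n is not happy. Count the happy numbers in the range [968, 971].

968: 968 → 181 → 66 → 72 → 53 → 34 → 25 → 29 → 85 → 89 → 145 → 42 → 20 → 4 → 16 → 37 → 58 → 89  (repeats 89)
969: 969 → 198 → 146 → 53 → 34 → 25 → 29 → 85 → 89 → 145 → 42 → 20 → 4 → 16 → 37 → 58 → 89  (repeats 89)
970: 970 → 130 → 10 → 1  (reaches 1)
971: 971 → 131 → 11 → 2 → 4 → 16 → 37 → 58 → 89 → 145 → 42 → 20 → 4  (repeats 4)
happy: 970

1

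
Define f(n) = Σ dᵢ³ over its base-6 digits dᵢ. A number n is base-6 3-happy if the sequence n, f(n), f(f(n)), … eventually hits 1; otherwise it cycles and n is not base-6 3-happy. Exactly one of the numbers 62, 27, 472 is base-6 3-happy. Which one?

27

62: 62 → 73 → 9 → 28 → 128 → 62  — repeats 62 (not base-6 3-happy)
27: 27 → 91 → 36 → 1  — reaches 1 (base-6 3-happy)
472: 472 → 73 → 9 → 28 → 128 → 62 → 73  — repeats 73 (not base-6 3-happy)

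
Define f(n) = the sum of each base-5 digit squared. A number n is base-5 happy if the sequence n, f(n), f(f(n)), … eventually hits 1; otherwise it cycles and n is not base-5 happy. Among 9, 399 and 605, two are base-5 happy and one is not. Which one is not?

9

9: 9 → 17 → 13 → 13  — repeats 13 (not base-5 happy)
399: 399 → 41 → 11 → 5 → 1  — reaches 1 (base-5 happy)
605: 605 → 33 → 11 → 5 → 1  — reaches 1 (base-5 happy)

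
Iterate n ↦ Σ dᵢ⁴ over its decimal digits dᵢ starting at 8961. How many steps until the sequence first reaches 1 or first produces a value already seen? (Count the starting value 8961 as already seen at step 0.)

8

8961 → 8⁴ + 9⁴ + 6⁴ + 1⁴ = 4096 + 6561 + 1296 + 1 = 11954
11954 → 1⁴ + 1⁴ + 9⁴ + 5⁴ + 4⁴ = 1 + 1 + 6561 + 625 + 256 = 7444
7444 → 7⁴ + 4⁴ + 4⁴ + 4⁴ = 2401 + 256 + 256 + 256 = 3169
3169 → 3⁴ + 1⁴ + 6⁴ + 9⁴ = 81 + 1 + 1296 + 6561 = 7939
7939 → 7⁴ + 9⁴ + 3⁴ + 9⁴ = 2401 + 6561 + 81 + 6561 = 15604
15604 → 1⁴ + 5⁴ + 6⁴ + 0⁴ + 4⁴ = 1 + 625 + 1296 + 0 + 256 = 2178
2178 → 2⁴ + 1⁴ + 7⁴ + 8⁴ = 16 + 1 + 2401 + 4096 = 6514
6514 → 6⁴ + 5⁴ + 1⁴ + 4⁴ = 1296 + 625 + 1 + 256 = 2178  — 2178 repeats.
That took 8 steps.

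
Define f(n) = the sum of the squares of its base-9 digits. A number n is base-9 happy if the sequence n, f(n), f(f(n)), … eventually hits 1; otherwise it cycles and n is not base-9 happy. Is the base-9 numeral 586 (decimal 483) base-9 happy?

base-9 happy

483 = (5,8,6)_9 → 5² + 8² + 6² = 25 + 64 + 36 = 125
125 = (1,4,8)_9 → 1² + 4² + 8² = 1 + 16 + 64 = 81
81 = (1,0,0)_9 → 1² + 0² + 0² = 1 + 0 + 0 = 1  — reached 1.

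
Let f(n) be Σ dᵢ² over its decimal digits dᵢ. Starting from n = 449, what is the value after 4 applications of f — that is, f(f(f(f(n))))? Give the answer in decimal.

449 → 4² + 4² + 9² = 16 + 16 + 81 = 113
113 → 1² + 1² + 3² = 1 + 1 + 9 = 11
11 → 1² + 1² = 1 + 1 = 2
2 → 2² = 4

4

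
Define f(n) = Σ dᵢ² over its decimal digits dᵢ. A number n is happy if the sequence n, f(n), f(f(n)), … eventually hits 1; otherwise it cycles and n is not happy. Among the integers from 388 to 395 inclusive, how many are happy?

2

388: 388 → 137 → 59 → 106 → 37 → 58 → 89 → 145 → 42 → 20 → 4 → 16 → 37  (repeats 37)
389: 389 → 154 → 42 → 20 → 4 → 16 → 37 → 58 → 89 → 145 → 42  (repeats 42)
390: 390 → 90 → 81 → 65 → 61 → 37 → 58 → 89 → 145 → 42 → 20 → 4 → 16 → 37  (repeats 37)
391: 391 → 91 → 82 → 68 → 100 → 1  (reaches 1)
392: 392 → 94 → 97 → 130 → 10 → 1  (reaches 1)
393: 393 → 99 → 162 → 41 → 17 → 50 → 25 → 29 → 85 → 89 → 145 → 42 → 20 → 4 → 16 → 37 → 58 → 89  (repeats 89)
394: 394 → 106 → 37 → 58 → 89 → 145 → 42 → 20 → 4 → 16 → 37  (repeats 37)
395: 395 → 115 → 27 → 53 → 34 → 25 → 29 → 85 → 89 → 145 → 42 → 20 → 4 → 16 → 37 → 58 → 89  (repeats 89)
happy: 391, 392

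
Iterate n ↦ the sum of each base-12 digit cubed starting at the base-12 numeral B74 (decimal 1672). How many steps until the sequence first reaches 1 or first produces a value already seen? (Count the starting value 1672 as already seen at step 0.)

3

1672 = (11,7,4)_12 → 11³ + 7³ + 4³ = 1331 + 343 + 64 = 1738
1738 = (1,0,0,10)_12 → 1³ + 0³ + 0³ + 10³ = 1 + 0 + 0 + 1000 = 1001
1001 = (6,11,5)_12 → 6³ + 11³ + 5³ = 216 + 1331 + 125 = 1672  — 1672 repeats.
That took 3 steps.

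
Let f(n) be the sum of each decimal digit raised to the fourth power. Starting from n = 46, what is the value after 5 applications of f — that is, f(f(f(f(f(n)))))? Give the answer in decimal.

46 → 4⁴ + 6⁴ = 1552
1552 → 1⁴ + 5⁴ + 5⁴ + 2⁴ = 1267
1267 → 1⁴ + 2⁴ + 6⁴ + 7⁴ = 3714
3714 → 3⁴ + 7⁴ + 1⁴ + 4⁴ = 2739
2739 → 2⁴ + 7⁴ + 3⁴ + 9⁴ = 9059

9059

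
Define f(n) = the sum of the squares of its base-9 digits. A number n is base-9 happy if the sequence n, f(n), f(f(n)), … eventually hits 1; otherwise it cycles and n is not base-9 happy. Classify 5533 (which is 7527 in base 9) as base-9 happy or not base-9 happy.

base-9 happy

5533 = (7,5,2,7)_9 → 7² + 5² + 2² + 7² = 127
127 = (1,5,1)_9 → 1² + 5² + 1² = 27
27 = (3,0)_9 → 3² + 0² = 9
9 = (1,0)_9 → 1² + 0² = 1  — reached 1.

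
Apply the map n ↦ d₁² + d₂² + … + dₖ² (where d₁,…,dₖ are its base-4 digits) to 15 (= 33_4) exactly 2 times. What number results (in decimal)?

15 = (3,3)_4 → 3² + 3² = 18
18 = (1,0,2)_4 → 1² + 0² + 2² = 5

5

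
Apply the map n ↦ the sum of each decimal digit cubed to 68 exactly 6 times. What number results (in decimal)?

1025

68 → 6³ + 8³ = 216 + 512 = 728
728 → 7³ + 2³ + 8³ = 343 + 8 + 512 = 863
863 → 8³ + 6³ + 3³ = 512 + 216 + 27 = 755
755 → 7³ + 5³ + 5³ = 343 + 125 + 125 = 593
593 → 5³ + 9³ + 3³ = 125 + 729 + 27 = 881
881 → 8³ + 8³ + 1³ = 512 + 512 + 1 = 1025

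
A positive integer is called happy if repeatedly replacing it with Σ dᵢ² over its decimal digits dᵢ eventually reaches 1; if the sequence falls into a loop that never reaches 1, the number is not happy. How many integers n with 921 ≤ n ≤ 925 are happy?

921: 921 → 86 → 100 → 1  (reaches 1)
922: 922 → 89 → 145 → 42 → 20 → 4 → 16 → 37 → 58 → 89  (repeats 89)
923: 923 → 94 → 97 → 130 → 10 → 1  (reaches 1)
924: 924 → 101 → 2 → 4 → 16 → 37 → 58 → 89 → 145 → 42 → 20 → 4  (repeats 4)
925: 925 → 110 → 2 → 4 → 16 → 37 → 58 → 89 → 145 → 42 → 20 → 4  (repeats 4)
happy: 921, 923

2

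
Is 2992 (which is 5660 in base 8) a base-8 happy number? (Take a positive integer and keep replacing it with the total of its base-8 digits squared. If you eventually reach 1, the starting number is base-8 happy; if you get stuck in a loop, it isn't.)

base-8 happy

2992 = (5,6,6,0)_8 → 97
97 = (1,4,1)_8 → 18
18 = (2,2)_8 → 8
8 = (1,0)_8 → 1  — reached 1.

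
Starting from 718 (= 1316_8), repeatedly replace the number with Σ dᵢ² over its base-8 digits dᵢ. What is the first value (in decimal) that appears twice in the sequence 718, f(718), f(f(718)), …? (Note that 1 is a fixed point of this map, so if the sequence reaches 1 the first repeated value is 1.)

718 = (1,3,1,6)_8 → 47
47 = (5,7)_8 → 74
74 = (1,1,2)_8 → 6
6 = (6)_8 → 36
36 = (4,4)_8 → 32
32 = (4,0)_8 → 16
16 = (2,0)_8 → 4
4 = (4)_8 → 16  — 16 already appeared earlier.

16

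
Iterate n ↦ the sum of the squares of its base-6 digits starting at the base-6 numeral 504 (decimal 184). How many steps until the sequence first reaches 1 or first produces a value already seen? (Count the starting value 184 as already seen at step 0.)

184 = (5,0,4)_6 → 41
41 = (1,0,5)_6 → 26
26 = (4,2)_6 → 20
20 = (3,2)_6 → 13
13 = (2,1)_6 → 5
5 = (5)_6 → 25
25 = (4,1)_6 → 17
17 = (2,5)_6 → 29
29 = (4,5)_6 → 41  — 41 repeats.
That took 9 steps.

9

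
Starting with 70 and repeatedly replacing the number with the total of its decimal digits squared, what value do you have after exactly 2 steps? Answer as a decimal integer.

97

70 → 7² + 0² = 49 + 0 = 49
49 → 4² + 9² = 16 + 81 = 97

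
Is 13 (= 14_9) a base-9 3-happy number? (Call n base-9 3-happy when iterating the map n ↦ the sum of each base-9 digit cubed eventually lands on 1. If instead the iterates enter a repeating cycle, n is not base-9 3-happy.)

not base-9 3-happy

13 = (1,4)_9 → 1³ + 4³ = 1 + 64 = 65
65 = (7,2)_9 → 7³ + 2³ = 343 + 8 = 351
351 = (4,3,0)_9 → 4³ + 3³ + 0³ = 64 + 27 + 0 = 91
91 = (1,1,1)_9 → 1³ + 1³ + 1³ = 1 + 1 + 1 = 3
3 = (3)_9 → 3³ = 27
27 = (3,0)_9 → 3³ + 0³ = 27 + 0 = 27  — 27 already seen; the sequence cycles without reaching 1.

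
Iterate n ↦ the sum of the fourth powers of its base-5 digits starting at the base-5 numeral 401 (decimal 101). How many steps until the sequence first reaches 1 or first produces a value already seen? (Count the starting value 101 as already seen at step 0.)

101 = (4,0,1)_5 → 4⁴ + 0⁴ + 1⁴ = 257
257 = (2,0,1,2)_5 → 2⁴ + 0⁴ + 1⁴ + 2⁴ = 33
33 = (1,1,3)_5 → 1⁴ + 1⁴ + 3⁴ = 83
83 = (3,1,3)_5 → 3⁴ + 1⁴ + 3⁴ = 163
163 = (1,1,2,3)_5 → 1⁴ + 1⁴ + 2⁴ + 3⁴ = 99
99 = (3,4,4)_5 → 3⁴ + 4⁴ + 4⁴ = 593
593 = (4,3,3,3)_5 → 4⁴ + 3⁴ + 3⁴ + 3⁴ = 499
499 = (3,4,4,4)_5 → 3⁴ + 4⁴ + 4⁴ + 4⁴ = 849
849 = (1,1,3,4,4)_5 → 1⁴ + 1⁴ + 3⁴ + 4⁴ + 4⁴ = 595
595 = (4,3,4,0)_5 → 4⁴ + 3⁴ + 4⁴ + 0⁴ = 593  — 593 repeats.
That took 10 steps.

10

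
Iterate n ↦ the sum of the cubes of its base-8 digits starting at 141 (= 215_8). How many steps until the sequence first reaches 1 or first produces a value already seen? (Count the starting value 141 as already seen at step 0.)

141 = (2,1,5)_8 → 134
134 = (2,0,6)_8 → 224
224 = (3,4,0)_8 → 91
91 = (1,3,3)_8 → 55
55 = (6,7)_8 → 559
559 = (1,0,5,7)_8 → 469
469 = (7,2,5)_8 → 476
476 = (7,3,4)_8 → 434
434 = (6,6,2)_8 → 440
440 = (6,7,0)_8 → 559  — 559 repeats.
That took 10 steps.

10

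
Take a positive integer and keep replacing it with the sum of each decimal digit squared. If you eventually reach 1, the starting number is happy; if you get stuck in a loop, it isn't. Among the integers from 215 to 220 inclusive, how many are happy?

215: 215 → 30 → 9 → 81 → 65 → 61 → 37 → 58 → 89 → 145 → 42 → 20 → 4 → 16 → 37  (repeats 37)
216: 216 → 41 → 17 → 50 → 25 → 29 → 85 → 89 → 145 → 42 → 20 → 4 → 16 → 37 → 58 → 89  (repeats 89)
217: 217 → 54 → 41 → 17 → 50 → 25 → 29 → 85 → 89 → 145 → 42 → 20 → 4 → 16 → 37 → 58 → 89  (repeats 89)
218: 218 → 69 → 117 → 51 → 26 → 40 → 16 → 37 → 58 → 89 → 145 → 42 → 20 → 4 → 16  (repeats 16)
219: 219 → 86 → 100 → 1  (reaches 1)
220: 220 → 8 → 64 → 52 → 29 → 85 → 89 → 145 → 42 → 20 → 4 → 16 → 37 → 58 → 89  (repeats 89)
happy: 219

1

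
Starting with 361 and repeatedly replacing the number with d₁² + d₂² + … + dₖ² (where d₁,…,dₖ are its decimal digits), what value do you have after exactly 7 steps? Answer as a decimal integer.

361 → 46
46 → 52
52 → 29
29 → 85
85 → 89
89 → 145
145 → 42

42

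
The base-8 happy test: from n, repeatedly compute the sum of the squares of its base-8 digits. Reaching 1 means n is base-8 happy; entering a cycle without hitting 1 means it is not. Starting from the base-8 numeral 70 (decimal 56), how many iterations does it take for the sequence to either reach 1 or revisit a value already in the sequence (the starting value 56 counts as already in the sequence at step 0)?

6

56 = (7,0)_8 → 7² + 0² = 49
49 = (6,1)_8 → 6² + 1² = 37
37 = (4,5)_8 → 4² + 5² = 41
41 = (5,1)_8 → 5² + 1² = 26
26 = (3,2)_8 → 3² + 2² = 13
13 = (1,5)_8 → 1² + 5² = 26  — 26 repeats.
That took 6 steps.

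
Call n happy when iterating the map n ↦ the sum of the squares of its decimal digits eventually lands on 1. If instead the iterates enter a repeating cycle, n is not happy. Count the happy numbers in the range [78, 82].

78: 78 → 113 → 11 → 2 → 4 → 16 → 37 → 58 → 89 → 145 → 42 → 20 → 4  (repeats 4)
79: 79 → 130 → 10 → 1  (reaches 1)
80: 80 → 64 → 52 → 29 → 85 → 89 → 145 → 42 → 20 → 4 → 16 → 37 → 58 → 89  (repeats 89)
81: 81 → 65 → 61 → 37 → 58 → 89 → 145 → 42 → 20 → 4 → 16 → 37  (repeats 37)
82: 82 → 68 → 100 → 1  (reaches 1)
happy: 79, 82

2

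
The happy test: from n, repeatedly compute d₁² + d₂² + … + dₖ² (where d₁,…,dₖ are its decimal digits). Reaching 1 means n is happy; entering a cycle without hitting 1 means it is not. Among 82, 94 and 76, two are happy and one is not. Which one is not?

76

82: 82 → 68 → 100 → 1  — reaches 1 (happy)
94: 94 → 97 → 130 → 10 → 1  — reaches 1 (happy)
76: 76 → 85 → 89 → 145 → 42 → 20 → 4 → 16 → 37 → 58 → 89  — repeats 89 (not happy)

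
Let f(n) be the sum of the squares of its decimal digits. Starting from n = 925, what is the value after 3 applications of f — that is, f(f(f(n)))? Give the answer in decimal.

4

925 → 9² + 2² + 5² = 81 + 4 + 25 = 110
110 → 1² + 1² + 0² = 1 + 1 + 0 = 2
2 → 2² = 4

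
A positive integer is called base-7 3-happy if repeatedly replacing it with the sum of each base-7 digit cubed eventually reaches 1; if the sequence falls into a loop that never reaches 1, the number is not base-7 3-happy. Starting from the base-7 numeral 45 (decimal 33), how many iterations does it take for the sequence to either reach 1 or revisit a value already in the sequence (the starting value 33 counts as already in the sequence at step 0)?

33 = (4,5)_7 → 4³ + 5³ = 189
189 = (3,6,0)_7 → 3³ + 6³ + 0³ = 243
243 = (4,6,5)_7 → 4³ + 6³ + 5³ = 405
405 = (1,1,1,6)_7 → 1³ + 1³ + 1³ + 6³ = 219
219 = (4,3,2)_7 → 4³ + 3³ + 2³ = 99
99 = (2,0,1)_7 → 2³ + 0³ + 1³ = 9
9 = (1,2)_7 → 1³ + 2³ = 9  — 9 repeats.
That took 7 steps.

7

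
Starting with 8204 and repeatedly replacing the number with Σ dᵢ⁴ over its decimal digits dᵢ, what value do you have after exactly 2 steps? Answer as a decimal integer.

5729

8204 → 8⁴ + 2⁴ + 0⁴ + 4⁴ = 4096 + 16 + 0 + 256 = 4368
4368 → 4⁴ + 3⁴ + 6⁴ + 8⁴ = 256 + 81 + 1296 + 4096 = 5729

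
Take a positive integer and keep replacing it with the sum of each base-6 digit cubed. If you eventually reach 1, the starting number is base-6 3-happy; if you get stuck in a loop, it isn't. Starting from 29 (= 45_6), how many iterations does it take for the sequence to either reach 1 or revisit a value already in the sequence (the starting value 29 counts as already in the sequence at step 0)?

9

29 = (4,5)_6 → 4³ + 5³ = 64 + 125 = 189
189 = (5,1,3)_6 → 5³ + 1³ + 3³ = 125 + 1 + 27 = 153
153 = (4,1,3)_6 → 4³ + 1³ + 3³ = 64 + 1 + 27 = 92
92 = (2,3,2)_6 → 2³ + 3³ + 2³ = 8 + 27 + 8 = 43
43 = (1,1,1)_6 → 1³ + 1³ + 1³ = 1 + 1 + 1 = 3
3 = (3)_6 → 3³ = 27
27 = (4,3)_6 → 4³ + 3³ = 64 + 27 = 91
91 = (2,3,1)_6 → 2³ + 3³ + 1³ = 8 + 27 + 1 = 36
36 = (1,0,0)_6 → 1³ + 0³ + 0³ = 1 + 0 + 0 = 1  — reached 1.
That took 9 steps.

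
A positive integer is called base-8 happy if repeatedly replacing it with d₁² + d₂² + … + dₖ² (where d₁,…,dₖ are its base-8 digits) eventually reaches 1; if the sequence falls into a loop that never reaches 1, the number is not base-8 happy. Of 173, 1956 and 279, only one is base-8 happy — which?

1956

173: 173 → 54 → 72 → 2 → 4 → 16 → 4  — repeats 4 (not base-8 happy)
1956: 1956 → 77 → 27 → 18 → 8 → 1  — reaches 1 (base-8 happy)
279: 279 → 69 → 26 → 13 → 26  — repeats 26 (not base-8 happy)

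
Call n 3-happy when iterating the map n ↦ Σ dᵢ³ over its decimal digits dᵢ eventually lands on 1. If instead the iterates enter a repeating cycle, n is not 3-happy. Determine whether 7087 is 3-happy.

3-happy

7087 → 7³ + 0³ + 8³ + 7³ = 1198
1198 → 1³ + 1³ + 9³ + 8³ = 1243
1243 → 1³ + 2³ + 4³ + 3³ = 100
100 → 1³ + 0³ + 0³ = 1  — reached 1.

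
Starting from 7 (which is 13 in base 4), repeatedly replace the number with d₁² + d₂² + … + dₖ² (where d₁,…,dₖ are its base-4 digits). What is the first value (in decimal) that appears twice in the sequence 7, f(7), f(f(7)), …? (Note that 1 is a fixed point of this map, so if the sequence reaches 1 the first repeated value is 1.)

7 = (1,3)_4 → 1² + 3² = 10
10 = (2,2)_4 → 2² + 2² = 8
8 = (2,0)_4 → 2² + 0² = 4
4 = (1,0)_4 → 1² + 0² = 1  — reached the fixed point 1.
1 → 1, so 1 is the first repeated value.

1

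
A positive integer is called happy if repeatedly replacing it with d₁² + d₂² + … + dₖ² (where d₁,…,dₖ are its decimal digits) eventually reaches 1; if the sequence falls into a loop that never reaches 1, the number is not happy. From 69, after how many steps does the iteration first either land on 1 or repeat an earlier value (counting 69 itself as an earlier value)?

13

69 → 6² + 9² = 117
117 → 1² + 1² + 7² = 51
51 → 5² + 1² = 26
26 → 2² + 6² = 40
40 → 4² + 0² = 16
16 → 1² + 6² = 37
37 → 3² + 7² = 58
58 → 5² + 8² = 89
89 → 8² + 9² = 145
145 → 1² + 4² + 5² = 42
42 → 4² + 2² = 20
20 → 2² + 0² = 4
4 → 4² = 16  — 16 repeats.
That took 13 steps.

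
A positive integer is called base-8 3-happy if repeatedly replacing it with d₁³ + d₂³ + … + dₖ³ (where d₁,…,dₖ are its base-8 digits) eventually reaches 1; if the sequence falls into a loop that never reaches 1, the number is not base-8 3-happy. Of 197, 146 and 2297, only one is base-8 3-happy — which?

197: 197 → 152 → 35 → 91 → 55 → 559 → 469 → 476 → 434 → 440 → 559  — repeats 559 (not base-8 3-happy)
146: 146 → 24 → 27 → 54 → 432 → 432  — repeats 432 (not base-8 3-happy)
2297: 2297 → 435 → 459 → 371 → 368 → 341 → 258 → 72 → 2 → 8 → 1  — reaches 1 (base-8 3-happy)

2297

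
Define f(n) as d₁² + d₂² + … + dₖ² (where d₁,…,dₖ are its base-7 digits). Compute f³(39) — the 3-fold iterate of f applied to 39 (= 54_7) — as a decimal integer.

27

39 = (5,4)_7 → 41
41 = (5,6)_7 → 61
61 = (1,1,5)_7 → 27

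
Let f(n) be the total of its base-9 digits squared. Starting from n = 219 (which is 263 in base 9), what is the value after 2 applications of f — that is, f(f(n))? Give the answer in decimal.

41

219 = (2,6,3)_9 → 2² + 6² + 3² = 4 + 36 + 9 = 49
49 = (5,4)_9 → 5² + 4² = 25 + 16 = 41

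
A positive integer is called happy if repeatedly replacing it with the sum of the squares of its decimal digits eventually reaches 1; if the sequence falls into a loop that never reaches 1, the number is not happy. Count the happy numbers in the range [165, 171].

1

165: 165 → 62 → 40 → 16 → 37 → 58 → 89 → 145 → 42 → 20 → 4 → 16  (repeats 16)
166: 166 → 73 → 58 → 89 → 145 → 42 → 20 → 4 → 16 → 37 → 58  (repeats 58)
167: 167 → 86 → 100 → 1  (reaches 1)
168: 168 → 101 → 2 → 4 → 16 → 37 → 58 → 89 → 145 → 42 → 20 → 4  (repeats 4)
169: 169 → 118 → 66 → 72 → 53 → 34 → 25 → 29 → 85 → 89 → 145 → 42 → 20 → 4 → 16 → 37 → 58 → 89  (repeats 89)
170: 170 → 50 → 25 → 29 → 85 → 89 → 145 → 42 → 20 → 4 → 16 → 37 → 58 → 89  (repeats 89)
171: 171 → 51 → 26 → 40 → 16 → 37 → 58 → 89 → 145 → 42 → 20 → 4 → 16  (repeats 16)
happy: 167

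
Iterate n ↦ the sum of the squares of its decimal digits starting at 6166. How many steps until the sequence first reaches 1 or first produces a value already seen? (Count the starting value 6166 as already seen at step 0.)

5

6166 → 6² + 1² + 6² + 6² = 109
109 → 1² + 0² + 9² = 82
82 → 8² + 2² = 68
68 → 6² + 8² = 100
100 → 1² + 0² + 0² = 1  — reached 1.
That took 5 steps.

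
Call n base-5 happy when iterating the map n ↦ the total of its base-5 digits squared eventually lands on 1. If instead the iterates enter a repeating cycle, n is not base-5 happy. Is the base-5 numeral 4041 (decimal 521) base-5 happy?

521 = (4,0,4,1)_5 → 33
33 = (1,1,3)_5 → 11
11 = (2,1)_5 → 5
5 = (1,0)_5 → 1  — reached 1.

base-5 happy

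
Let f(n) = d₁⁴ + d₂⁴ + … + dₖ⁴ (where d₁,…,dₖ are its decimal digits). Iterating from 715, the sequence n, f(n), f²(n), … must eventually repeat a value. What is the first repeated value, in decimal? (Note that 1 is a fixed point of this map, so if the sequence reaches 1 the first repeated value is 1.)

13139

715 → 7⁴ + 1⁴ + 5⁴ = 3027
3027 → 3⁴ + 0⁴ + 2⁴ + 7⁴ = 2498
2498 → 2⁴ + 4⁴ + 9⁴ + 8⁴ = 10929
10929 → 1⁴ + 0⁴ + 9⁴ + 2⁴ + 9⁴ = 13139
13139 → 1⁴ + 3⁴ + 1⁴ + 3⁴ + 9⁴ = 6725
6725 → 6⁴ + 7⁴ + 2⁴ + 5⁴ = 4338
4338 → 4⁴ + 3⁴ + 3⁴ + 8⁴ = 4514
4514 → 4⁴ + 5⁴ + 1⁴ + 4⁴ = 1138
1138 → 1⁴ + 1⁴ + 3⁴ + 8⁴ = 4179
4179 → 4⁴ + 1⁴ + 7⁴ + 9⁴ = 9219
9219 → 9⁴ + 2⁴ + 1⁴ + 9⁴ = 13139  — 13139 already appeared earlier.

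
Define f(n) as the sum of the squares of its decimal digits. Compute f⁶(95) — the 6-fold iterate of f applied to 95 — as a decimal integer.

95 → 9² + 5² = 81 + 25 = 106
106 → 1² + 0² + 6² = 1 + 0 + 36 = 37
37 → 3² + 7² = 9 + 49 = 58
58 → 5² + 8² = 25 + 64 = 89
89 → 8² + 9² = 64 + 81 = 145
145 → 1² + 4² + 5² = 1 + 16 + 25 = 42

42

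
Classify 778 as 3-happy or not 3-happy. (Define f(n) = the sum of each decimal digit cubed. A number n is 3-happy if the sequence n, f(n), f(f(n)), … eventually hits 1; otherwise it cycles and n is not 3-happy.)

3-happy

778 → 1198
1198 → 1243
1243 → 100
100 → 1  — reached 1.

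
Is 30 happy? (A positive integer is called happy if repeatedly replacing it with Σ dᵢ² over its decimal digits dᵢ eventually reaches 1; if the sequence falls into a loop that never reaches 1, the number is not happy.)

30 → 3² + 0² = 9
9 → 9² = 81
81 → 8² + 1² = 65
65 → 6² + 5² = 61
61 → 6² + 1² = 37
37 → 3² + 7² = 58
58 → 5² + 8² = 89
89 → 8² + 9² = 145
145 → 1² + 4² + 5² = 42
42 → 4² + 2² = 20
20 → 2² + 0² = 4
4 → 4² = 16
16 → 1² + 6² = 37  — 37 already seen; the sequence cycles without reaching 1.

not happy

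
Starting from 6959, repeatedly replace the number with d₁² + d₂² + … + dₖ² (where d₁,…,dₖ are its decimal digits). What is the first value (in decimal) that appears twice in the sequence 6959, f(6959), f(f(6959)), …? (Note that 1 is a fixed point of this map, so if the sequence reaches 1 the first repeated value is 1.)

89

6959 → 6² + 9² + 5² + 9² = 36 + 81 + 25 + 81 = 223
223 → 2² + 2² + 3² = 4 + 4 + 9 = 17
17 → 1² + 7² = 1 + 49 = 50
50 → 5² + 0² = 25 + 0 = 25
25 → 2² + 5² = 4 + 25 = 29
29 → 2² + 9² = 4 + 81 = 85
85 → 8² + 5² = 64 + 25 = 89
89 → 8² + 9² = 64 + 81 = 145
145 → 1² + 4² + 5² = 1 + 16 + 25 = 42
42 → 4² + 2² = 16 + 4 = 20
20 → 2² + 0² = 4 + 0 = 4
4 → 4² = 16
16 → 1² + 6² = 1 + 36 = 37
37 → 3² + 7² = 9 + 49 = 58
58 → 5² + 8² = 25 + 64 = 89  — 89 already appeared earlier.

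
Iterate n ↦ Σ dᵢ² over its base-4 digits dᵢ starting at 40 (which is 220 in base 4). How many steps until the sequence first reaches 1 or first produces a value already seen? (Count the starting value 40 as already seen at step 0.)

3

40 = (2,2,0)_4 → 2² + 2² + 0² = 8
8 = (2,0)_4 → 2² + 0² = 4
4 = (1,0)_4 → 1² + 0² = 1  — reached 1.
That took 3 steps.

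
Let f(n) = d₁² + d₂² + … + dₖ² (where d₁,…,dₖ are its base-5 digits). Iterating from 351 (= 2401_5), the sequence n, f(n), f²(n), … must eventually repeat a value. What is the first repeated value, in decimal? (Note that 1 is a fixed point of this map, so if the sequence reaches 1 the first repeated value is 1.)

351 = (2,4,0,1)_5 → 2² + 4² + 0² + 1² = 4 + 16 + 0 + 1 = 21
21 = (4,1)_5 → 4² + 1² = 16 + 1 = 17
17 = (3,2)_5 → 3² + 2² = 9 + 4 = 13
13 = (2,3)_5 → 2² + 3² = 4 + 9 = 13  — 13 already appeared earlier.

13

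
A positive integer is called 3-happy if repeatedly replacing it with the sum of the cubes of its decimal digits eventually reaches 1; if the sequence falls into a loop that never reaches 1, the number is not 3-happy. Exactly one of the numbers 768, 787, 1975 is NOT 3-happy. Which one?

768

768: 768 → 1071 → 345 → 216 → 225 → 141 → 66 → 432 → 99 → 1458 → 702 → 351 → 153 → 153  — repeats 153 (not 3-happy)
787: 787 → 1198 → 1243 → 100 → 1  — reaches 1 (3-happy)
1975: 1975 → 1198 → 1243 → 100 → 1  — reaches 1 (3-happy)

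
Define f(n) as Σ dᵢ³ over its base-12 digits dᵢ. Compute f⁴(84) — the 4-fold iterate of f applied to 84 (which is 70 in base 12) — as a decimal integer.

84 = (7,0)_12 → 7³ + 0³ = 343
343 = (2,4,7)_12 → 2³ + 4³ + 7³ = 415
415 = (2,10,7)_12 → 2³ + 10³ + 7³ = 1351
1351 = (9,4,7)_12 → 9³ + 4³ + 7³ = 1136

1136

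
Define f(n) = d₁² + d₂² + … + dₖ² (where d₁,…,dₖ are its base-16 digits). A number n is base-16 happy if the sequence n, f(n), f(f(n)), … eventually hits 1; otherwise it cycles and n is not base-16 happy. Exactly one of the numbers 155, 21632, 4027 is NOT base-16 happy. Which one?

155: 155 → 202 → 244 → 241 → 226 → 200 → 208 → 169 → 181 → 146 → 85 → 50 → 13 → 169  — repeats 169 (not base-16 happy)
21632: 21632 → 105 → 117 → 74 → 116 → 65 → 17 → 2 → 4 → 16 → 1  — reaches 1 (base-16 happy)
4027: 4027 → 467 → 179 → 130 → 68 → 32 → 4 → 16 → 1  — reaches 1 (base-16 happy)

155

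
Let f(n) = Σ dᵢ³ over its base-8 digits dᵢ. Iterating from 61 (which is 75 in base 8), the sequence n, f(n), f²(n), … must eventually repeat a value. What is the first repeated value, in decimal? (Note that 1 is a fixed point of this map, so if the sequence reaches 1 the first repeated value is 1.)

61 = (7,5)_8 → 7³ + 5³ = 468
468 = (7,2,4)_8 → 7³ + 2³ + 4³ = 415
415 = (6,3,7)_8 → 6³ + 3³ + 7³ = 586
586 = (1,1,1,2)_8 → 1³ + 1³ + 1³ + 2³ = 11
11 = (1,3)_8 → 1³ + 3³ = 28
28 = (3,4)_8 → 3³ + 4³ = 91
91 = (1,3,3)_8 → 1³ + 3³ + 3³ = 55
55 = (6,7)_8 → 6³ + 7³ = 559
559 = (1,0,5,7)_8 → 1³ + 0³ + 5³ + 7³ = 469
469 = (7,2,5)_8 → 7³ + 2³ + 5³ = 476
476 = (7,3,4)_8 → 7³ + 3³ + 4³ = 434
434 = (6,6,2)_8 → 6³ + 6³ + 2³ = 440
440 = (6,7,0)_8 → 6³ + 7³ + 0³ = 559  — 559 already appeared earlier.

559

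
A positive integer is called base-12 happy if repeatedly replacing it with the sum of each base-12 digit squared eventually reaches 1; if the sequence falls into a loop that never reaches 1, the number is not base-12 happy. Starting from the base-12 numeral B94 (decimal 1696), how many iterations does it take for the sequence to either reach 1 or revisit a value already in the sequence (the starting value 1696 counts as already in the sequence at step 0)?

12

1696 = (11,9,4)_12 → 11² + 9² + 4² = 121 + 81 + 16 = 218
218 = (1,6,2)_12 → 1² + 6² + 2² = 1 + 36 + 4 = 41
41 = (3,5)_12 → 3² + 5² = 9 + 25 = 34
34 = (2,10)_12 → 2² + 10² = 4 + 100 = 104
104 = (8,8)_12 → 8² + 8² = 64 + 64 = 128
128 = (10,8)_12 → 10² + 8² = 100 + 64 = 164
164 = (1,1,8)_12 → 1² + 1² + 8² = 1 + 1 + 64 = 66
66 = (5,6)_12 → 5² + 6² = 25 + 36 = 61
61 = (5,1)_12 → 5² + 1² = 25 + 1 = 26
26 = (2,2)_12 → 2² + 2² = 4 + 4 = 8
8 = (8)_12 → 8² = 64
64 = (5,4)_12 → 5² + 4² = 25 + 16 = 41  — 41 repeats.
That took 12 steps.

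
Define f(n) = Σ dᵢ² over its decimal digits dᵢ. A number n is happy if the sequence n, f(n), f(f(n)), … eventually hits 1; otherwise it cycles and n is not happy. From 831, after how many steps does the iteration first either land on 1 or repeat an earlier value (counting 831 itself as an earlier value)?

831 → 8² + 3² + 1² = 64 + 9 + 1 = 74
74 → 7² + 4² = 49 + 16 = 65
65 → 6² + 5² = 36 + 25 = 61
61 → 6² + 1² = 36 + 1 = 37
37 → 3² + 7² = 9 + 49 = 58
58 → 5² + 8² = 25 + 64 = 89
89 → 8² + 9² = 64 + 81 = 145
145 → 1² + 4² + 5² = 1 + 16 + 25 = 42
42 → 4² + 2² = 16 + 4 = 20
20 → 2² + 0² = 4 + 0 = 4
4 → 4² = 16
16 → 1² + 6² = 1 + 36 = 37  — 37 repeats.
That took 12 steps.

12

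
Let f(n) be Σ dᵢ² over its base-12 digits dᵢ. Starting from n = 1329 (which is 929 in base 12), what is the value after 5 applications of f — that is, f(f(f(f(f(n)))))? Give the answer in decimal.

100

1329 = (9,2,9)_12 → 9² + 2² + 9² = 166
166 = (1,1,10)_12 → 1² + 1² + 10² = 102
102 = (8,6)_12 → 8² + 6² = 100
100 = (8,4)_12 → 8² + 4² = 80
80 = (6,8)_12 → 6² + 8² = 100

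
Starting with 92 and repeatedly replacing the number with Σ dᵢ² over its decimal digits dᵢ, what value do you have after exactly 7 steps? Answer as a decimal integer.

16

92 → 9² + 2² = 85
85 → 8² + 5² = 89
89 → 8² + 9² = 145
145 → 1² + 4² + 5² = 42
42 → 4² + 2² = 20
20 → 2² + 0² = 4
4 → 4² = 16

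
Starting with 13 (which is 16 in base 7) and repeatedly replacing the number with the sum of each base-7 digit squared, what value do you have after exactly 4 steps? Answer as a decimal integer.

13 = (1,6)_7 → 1² + 6² = 1 + 36 = 37
37 = (5,2)_7 → 5² + 2² = 25 + 4 = 29
29 = (4,1)_7 → 4² + 1² = 16 + 1 = 17
17 = (2,3)_7 → 2² + 3² = 4 + 9 = 13

13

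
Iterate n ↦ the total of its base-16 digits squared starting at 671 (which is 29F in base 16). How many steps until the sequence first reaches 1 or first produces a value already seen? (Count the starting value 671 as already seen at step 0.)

671 = (2,9,15)_16 → 310
310 = (1,3,6)_16 → 46
46 = (2,14)_16 → 200
200 = (12,8)_16 → 208
208 = (13,0)_16 → 169
169 = (10,9)_16 → 181
181 = (11,5)_16 → 146
146 = (9,2)_16 → 85
85 = (5,5)_16 → 50
50 = (3,2)_16 → 13
13 = (13)_16 → 169  — 169 repeats.
That took 11 steps.

11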